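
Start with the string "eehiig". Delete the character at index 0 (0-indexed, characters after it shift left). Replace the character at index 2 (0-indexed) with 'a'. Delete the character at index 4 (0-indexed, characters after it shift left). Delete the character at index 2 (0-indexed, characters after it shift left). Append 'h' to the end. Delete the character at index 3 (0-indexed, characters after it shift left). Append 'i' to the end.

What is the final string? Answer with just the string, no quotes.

Applying each edit step by step:
Start: "eehiig"
Op 1 (delete idx 0 = 'e'): "eehiig" -> "ehiig"
Op 2 (replace idx 2: 'i' -> 'a'): "ehiig" -> "ehaig"
Op 3 (delete idx 4 = 'g'): "ehaig" -> "ehai"
Op 4 (delete idx 2 = 'a'): "ehai" -> "ehi"
Op 5 (append 'h'): "ehi" -> "ehih"
Op 6 (delete idx 3 = 'h'): "ehih" -> "ehi"
Op 7 (append 'i'): "ehi" -> "ehii"

Answer: ehii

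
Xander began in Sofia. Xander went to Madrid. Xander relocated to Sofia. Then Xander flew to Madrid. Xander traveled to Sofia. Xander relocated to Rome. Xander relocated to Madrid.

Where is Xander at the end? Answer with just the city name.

Tracking Xander's location:
Start: Xander is in Sofia.
After move 1: Sofia -> Madrid. Xander is in Madrid.
After move 2: Madrid -> Sofia. Xander is in Sofia.
After move 3: Sofia -> Madrid. Xander is in Madrid.
After move 4: Madrid -> Sofia. Xander is in Sofia.
After move 5: Sofia -> Rome. Xander is in Rome.
After move 6: Rome -> Madrid. Xander is in Madrid.

Answer: Madrid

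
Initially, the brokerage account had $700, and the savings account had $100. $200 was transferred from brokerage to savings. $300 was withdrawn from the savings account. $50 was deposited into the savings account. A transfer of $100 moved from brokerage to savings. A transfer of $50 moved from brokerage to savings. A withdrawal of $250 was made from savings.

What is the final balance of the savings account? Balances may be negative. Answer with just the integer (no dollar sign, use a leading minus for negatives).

Tracking account balances step by step:
Start: brokerage=700, savings=100
Event 1 (transfer 200 brokerage -> savings): brokerage: 700 - 200 = 500, savings: 100 + 200 = 300. Balances: brokerage=500, savings=300
Event 2 (withdraw 300 from savings): savings: 300 - 300 = 0. Balances: brokerage=500, savings=0
Event 3 (deposit 50 to savings): savings: 0 + 50 = 50. Balances: brokerage=500, savings=50
Event 4 (transfer 100 brokerage -> savings): brokerage: 500 - 100 = 400, savings: 50 + 100 = 150. Balances: brokerage=400, savings=150
Event 5 (transfer 50 brokerage -> savings): brokerage: 400 - 50 = 350, savings: 150 + 50 = 200. Balances: brokerage=350, savings=200
Event 6 (withdraw 250 from savings): savings: 200 - 250 = -50. Balances: brokerage=350, savings=-50

Final balance of savings: -50

Answer: -50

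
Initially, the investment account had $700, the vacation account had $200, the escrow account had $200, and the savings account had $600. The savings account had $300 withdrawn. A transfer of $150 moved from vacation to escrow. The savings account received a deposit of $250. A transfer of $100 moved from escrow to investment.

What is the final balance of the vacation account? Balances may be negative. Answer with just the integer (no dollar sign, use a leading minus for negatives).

Tracking account balances step by step:
Start: investment=700, vacation=200, escrow=200, savings=600
Event 1 (withdraw 300 from savings): savings: 600 - 300 = 300. Balances: investment=700, vacation=200, escrow=200, savings=300
Event 2 (transfer 150 vacation -> escrow): vacation: 200 - 150 = 50, escrow: 200 + 150 = 350. Balances: investment=700, vacation=50, escrow=350, savings=300
Event 3 (deposit 250 to savings): savings: 300 + 250 = 550. Balances: investment=700, vacation=50, escrow=350, savings=550
Event 4 (transfer 100 escrow -> investment): escrow: 350 - 100 = 250, investment: 700 + 100 = 800. Balances: investment=800, vacation=50, escrow=250, savings=550

Final balance of vacation: 50

Answer: 50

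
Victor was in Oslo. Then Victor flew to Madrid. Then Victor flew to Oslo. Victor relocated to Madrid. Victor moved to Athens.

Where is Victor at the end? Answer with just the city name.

Answer: Athens

Derivation:
Tracking Victor's location:
Start: Victor is in Oslo.
After move 1: Oslo -> Madrid. Victor is in Madrid.
After move 2: Madrid -> Oslo. Victor is in Oslo.
After move 3: Oslo -> Madrid. Victor is in Madrid.
After move 4: Madrid -> Athens. Victor is in Athens.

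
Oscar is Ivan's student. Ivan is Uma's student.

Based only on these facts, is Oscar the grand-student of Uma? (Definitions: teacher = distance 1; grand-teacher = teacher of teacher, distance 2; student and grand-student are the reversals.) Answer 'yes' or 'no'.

Reconstructing the teacher chain from the given facts:
  Uma -> Ivan -> Oscar
(each arrow means 'teacher of the next')
Positions in the chain (0 = top):
  position of Uma: 0
  position of Ivan: 1
  position of Oscar: 2

Oscar is at position 2, Uma is at position 0; signed distance (j - i) = -2.
'grand-student' requires j - i = -2. Actual distance is -2, so the relation HOLDS.

Answer: yes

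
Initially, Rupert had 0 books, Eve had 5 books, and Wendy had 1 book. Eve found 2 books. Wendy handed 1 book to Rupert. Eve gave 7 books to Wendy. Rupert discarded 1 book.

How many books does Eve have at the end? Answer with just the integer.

Tracking counts step by step:
Start: Rupert=0, Eve=5, Wendy=1
Event 1 (Eve +2): Eve: 5 -> 7. State: Rupert=0, Eve=7, Wendy=1
Event 2 (Wendy -> Rupert, 1): Wendy: 1 -> 0, Rupert: 0 -> 1. State: Rupert=1, Eve=7, Wendy=0
Event 3 (Eve -> Wendy, 7): Eve: 7 -> 0, Wendy: 0 -> 7. State: Rupert=1, Eve=0, Wendy=7
Event 4 (Rupert -1): Rupert: 1 -> 0. State: Rupert=0, Eve=0, Wendy=7

Eve's final count: 0

Answer: 0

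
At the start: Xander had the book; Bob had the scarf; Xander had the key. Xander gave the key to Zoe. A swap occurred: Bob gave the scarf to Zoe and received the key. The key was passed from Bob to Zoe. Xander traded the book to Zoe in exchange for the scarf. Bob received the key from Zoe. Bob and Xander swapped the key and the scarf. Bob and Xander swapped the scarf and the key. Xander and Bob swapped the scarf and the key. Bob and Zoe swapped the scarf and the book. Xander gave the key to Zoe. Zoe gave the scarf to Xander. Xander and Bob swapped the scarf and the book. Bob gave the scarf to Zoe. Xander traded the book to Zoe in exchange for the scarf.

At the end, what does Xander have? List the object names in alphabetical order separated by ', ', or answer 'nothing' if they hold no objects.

Answer: scarf

Derivation:
Tracking all object holders:
Start: book:Xander, scarf:Bob, key:Xander
Event 1 (give key: Xander -> Zoe). State: book:Xander, scarf:Bob, key:Zoe
Event 2 (swap scarf<->key: now scarf:Zoe, key:Bob). State: book:Xander, scarf:Zoe, key:Bob
Event 3 (give key: Bob -> Zoe). State: book:Xander, scarf:Zoe, key:Zoe
Event 4 (swap book<->scarf: now book:Zoe, scarf:Xander). State: book:Zoe, scarf:Xander, key:Zoe
Event 5 (give key: Zoe -> Bob). State: book:Zoe, scarf:Xander, key:Bob
Event 6 (swap key<->scarf: now key:Xander, scarf:Bob). State: book:Zoe, scarf:Bob, key:Xander
Event 7 (swap scarf<->key: now scarf:Xander, key:Bob). State: book:Zoe, scarf:Xander, key:Bob
Event 8 (swap scarf<->key: now scarf:Bob, key:Xander). State: book:Zoe, scarf:Bob, key:Xander
Event 9 (swap scarf<->book: now scarf:Zoe, book:Bob). State: book:Bob, scarf:Zoe, key:Xander
Event 10 (give key: Xander -> Zoe). State: book:Bob, scarf:Zoe, key:Zoe
Event 11 (give scarf: Zoe -> Xander). State: book:Bob, scarf:Xander, key:Zoe
Event 12 (swap scarf<->book: now scarf:Bob, book:Xander). State: book:Xander, scarf:Bob, key:Zoe
Event 13 (give scarf: Bob -> Zoe). State: book:Xander, scarf:Zoe, key:Zoe
Event 14 (swap book<->scarf: now book:Zoe, scarf:Xander). State: book:Zoe, scarf:Xander, key:Zoe

Final state: book:Zoe, scarf:Xander, key:Zoe
Xander holds: scarf.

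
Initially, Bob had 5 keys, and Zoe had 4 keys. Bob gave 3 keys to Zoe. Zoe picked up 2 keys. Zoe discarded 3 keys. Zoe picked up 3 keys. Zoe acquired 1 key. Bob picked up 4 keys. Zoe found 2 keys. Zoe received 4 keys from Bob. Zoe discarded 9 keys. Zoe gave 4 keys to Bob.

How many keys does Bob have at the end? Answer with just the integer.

Answer: 6

Derivation:
Tracking counts step by step:
Start: Bob=5, Zoe=4
Event 1 (Bob -> Zoe, 3): Bob: 5 -> 2, Zoe: 4 -> 7. State: Bob=2, Zoe=7
Event 2 (Zoe +2): Zoe: 7 -> 9. State: Bob=2, Zoe=9
Event 3 (Zoe -3): Zoe: 9 -> 6. State: Bob=2, Zoe=6
Event 4 (Zoe +3): Zoe: 6 -> 9. State: Bob=2, Zoe=9
Event 5 (Zoe +1): Zoe: 9 -> 10. State: Bob=2, Zoe=10
Event 6 (Bob +4): Bob: 2 -> 6. State: Bob=6, Zoe=10
Event 7 (Zoe +2): Zoe: 10 -> 12. State: Bob=6, Zoe=12
Event 8 (Bob -> Zoe, 4): Bob: 6 -> 2, Zoe: 12 -> 16. State: Bob=2, Zoe=16
Event 9 (Zoe -9): Zoe: 16 -> 7. State: Bob=2, Zoe=7
Event 10 (Zoe -> Bob, 4): Zoe: 7 -> 3, Bob: 2 -> 6. State: Bob=6, Zoe=3

Bob's final count: 6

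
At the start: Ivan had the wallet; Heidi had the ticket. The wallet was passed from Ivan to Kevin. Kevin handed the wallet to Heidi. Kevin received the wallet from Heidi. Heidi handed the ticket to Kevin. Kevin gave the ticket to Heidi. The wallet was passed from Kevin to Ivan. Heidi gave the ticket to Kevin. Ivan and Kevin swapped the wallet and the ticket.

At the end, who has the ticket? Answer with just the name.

Tracking all object holders:
Start: wallet:Ivan, ticket:Heidi
Event 1 (give wallet: Ivan -> Kevin). State: wallet:Kevin, ticket:Heidi
Event 2 (give wallet: Kevin -> Heidi). State: wallet:Heidi, ticket:Heidi
Event 3 (give wallet: Heidi -> Kevin). State: wallet:Kevin, ticket:Heidi
Event 4 (give ticket: Heidi -> Kevin). State: wallet:Kevin, ticket:Kevin
Event 5 (give ticket: Kevin -> Heidi). State: wallet:Kevin, ticket:Heidi
Event 6 (give wallet: Kevin -> Ivan). State: wallet:Ivan, ticket:Heidi
Event 7 (give ticket: Heidi -> Kevin). State: wallet:Ivan, ticket:Kevin
Event 8 (swap wallet<->ticket: now wallet:Kevin, ticket:Ivan). State: wallet:Kevin, ticket:Ivan

Final state: wallet:Kevin, ticket:Ivan
The ticket is held by Ivan.

Answer: Ivan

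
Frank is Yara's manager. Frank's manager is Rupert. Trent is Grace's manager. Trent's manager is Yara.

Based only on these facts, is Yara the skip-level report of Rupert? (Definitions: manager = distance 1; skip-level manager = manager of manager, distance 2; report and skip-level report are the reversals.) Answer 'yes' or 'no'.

Reconstructing the manager chain from the given facts:
  Rupert -> Frank -> Yara -> Trent -> Grace
(each arrow means 'manager of the next')
Positions in the chain (0 = top):
  position of Rupert: 0
  position of Frank: 1
  position of Yara: 2
  position of Trent: 3
  position of Grace: 4

Yara is at position 2, Rupert is at position 0; signed distance (j - i) = -2.
'skip-level report' requires j - i = -2. Actual distance is -2, so the relation HOLDS.

Answer: yes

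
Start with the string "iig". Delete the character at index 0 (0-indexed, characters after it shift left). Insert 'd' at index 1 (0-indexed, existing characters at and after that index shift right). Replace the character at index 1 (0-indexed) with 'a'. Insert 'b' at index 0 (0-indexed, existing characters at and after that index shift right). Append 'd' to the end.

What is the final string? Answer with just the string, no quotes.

Answer: biagd

Derivation:
Applying each edit step by step:
Start: "iig"
Op 1 (delete idx 0 = 'i'): "iig" -> "ig"
Op 2 (insert 'd' at idx 1): "ig" -> "idg"
Op 3 (replace idx 1: 'd' -> 'a'): "idg" -> "iag"
Op 4 (insert 'b' at idx 0): "iag" -> "biag"
Op 5 (append 'd'): "biag" -> "biagd"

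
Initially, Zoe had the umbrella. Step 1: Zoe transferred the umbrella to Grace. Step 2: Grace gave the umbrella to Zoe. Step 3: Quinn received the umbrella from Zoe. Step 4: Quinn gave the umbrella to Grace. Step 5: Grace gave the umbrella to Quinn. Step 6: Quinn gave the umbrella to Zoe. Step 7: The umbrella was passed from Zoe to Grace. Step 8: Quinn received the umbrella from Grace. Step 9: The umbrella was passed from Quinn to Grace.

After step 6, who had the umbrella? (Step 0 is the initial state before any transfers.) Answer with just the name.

Answer: Zoe

Derivation:
Tracking the umbrella holder through step 6:
After step 0 (start): Zoe
After step 1: Grace
After step 2: Zoe
After step 3: Quinn
After step 4: Grace
After step 5: Quinn
After step 6: Zoe

At step 6, the holder is Zoe.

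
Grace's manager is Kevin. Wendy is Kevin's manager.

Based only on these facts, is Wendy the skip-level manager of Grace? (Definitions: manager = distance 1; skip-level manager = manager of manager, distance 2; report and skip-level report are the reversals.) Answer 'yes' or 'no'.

Answer: yes

Derivation:
Reconstructing the manager chain from the given facts:
  Wendy -> Kevin -> Grace
(each arrow means 'manager of the next')
Positions in the chain (0 = top):
  position of Wendy: 0
  position of Kevin: 1
  position of Grace: 2

Wendy is at position 0, Grace is at position 2; signed distance (j - i) = 2.
'skip-level manager' requires j - i = 2. Actual distance is 2, so the relation HOLDS.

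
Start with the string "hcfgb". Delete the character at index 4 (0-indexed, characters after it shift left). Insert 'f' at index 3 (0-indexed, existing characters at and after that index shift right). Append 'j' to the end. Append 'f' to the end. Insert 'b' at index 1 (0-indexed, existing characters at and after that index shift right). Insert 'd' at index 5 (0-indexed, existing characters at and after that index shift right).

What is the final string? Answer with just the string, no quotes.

Answer: hbcffdgjf

Derivation:
Applying each edit step by step:
Start: "hcfgb"
Op 1 (delete idx 4 = 'b'): "hcfgb" -> "hcfg"
Op 2 (insert 'f' at idx 3): "hcfg" -> "hcffg"
Op 3 (append 'j'): "hcffg" -> "hcffgj"
Op 4 (append 'f'): "hcffgj" -> "hcffgjf"
Op 5 (insert 'b' at idx 1): "hcffgjf" -> "hbcffgjf"
Op 6 (insert 'd' at idx 5): "hbcffgjf" -> "hbcffdgjf"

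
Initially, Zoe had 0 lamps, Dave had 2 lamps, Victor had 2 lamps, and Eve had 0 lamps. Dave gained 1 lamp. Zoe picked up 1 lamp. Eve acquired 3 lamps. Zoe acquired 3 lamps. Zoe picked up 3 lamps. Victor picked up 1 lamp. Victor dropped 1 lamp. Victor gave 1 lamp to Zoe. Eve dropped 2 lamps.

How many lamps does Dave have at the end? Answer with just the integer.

Answer: 3

Derivation:
Tracking counts step by step:
Start: Zoe=0, Dave=2, Victor=2, Eve=0
Event 1 (Dave +1): Dave: 2 -> 3. State: Zoe=0, Dave=3, Victor=2, Eve=0
Event 2 (Zoe +1): Zoe: 0 -> 1. State: Zoe=1, Dave=3, Victor=2, Eve=0
Event 3 (Eve +3): Eve: 0 -> 3. State: Zoe=1, Dave=3, Victor=2, Eve=3
Event 4 (Zoe +3): Zoe: 1 -> 4. State: Zoe=4, Dave=3, Victor=2, Eve=3
Event 5 (Zoe +3): Zoe: 4 -> 7. State: Zoe=7, Dave=3, Victor=2, Eve=3
Event 6 (Victor +1): Victor: 2 -> 3. State: Zoe=7, Dave=3, Victor=3, Eve=3
Event 7 (Victor -1): Victor: 3 -> 2. State: Zoe=7, Dave=3, Victor=2, Eve=3
Event 8 (Victor -> Zoe, 1): Victor: 2 -> 1, Zoe: 7 -> 8. State: Zoe=8, Dave=3, Victor=1, Eve=3
Event 9 (Eve -2): Eve: 3 -> 1. State: Zoe=8, Dave=3, Victor=1, Eve=1

Dave's final count: 3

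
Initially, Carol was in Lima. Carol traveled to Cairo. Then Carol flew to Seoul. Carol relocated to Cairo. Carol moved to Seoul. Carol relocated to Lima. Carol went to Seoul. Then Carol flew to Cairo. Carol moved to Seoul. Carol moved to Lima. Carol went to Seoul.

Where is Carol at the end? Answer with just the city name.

Tracking Carol's location:
Start: Carol is in Lima.
After move 1: Lima -> Cairo. Carol is in Cairo.
After move 2: Cairo -> Seoul. Carol is in Seoul.
After move 3: Seoul -> Cairo. Carol is in Cairo.
After move 4: Cairo -> Seoul. Carol is in Seoul.
After move 5: Seoul -> Lima. Carol is in Lima.
After move 6: Lima -> Seoul. Carol is in Seoul.
After move 7: Seoul -> Cairo. Carol is in Cairo.
After move 8: Cairo -> Seoul. Carol is in Seoul.
After move 9: Seoul -> Lima. Carol is in Lima.
After move 10: Lima -> Seoul. Carol is in Seoul.

Answer: Seoul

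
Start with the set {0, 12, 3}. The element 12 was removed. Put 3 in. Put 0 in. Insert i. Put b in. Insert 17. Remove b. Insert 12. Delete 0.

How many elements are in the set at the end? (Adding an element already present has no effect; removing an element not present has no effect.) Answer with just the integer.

Answer: 4

Derivation:
Tracking the set through each operation:
Start: {0, 12, 3}
Event 1 (remove 12): removed. Set: {0, 3}
Event 2 (add 3): already present, no change. Set: {0, 3}
Event 3 (add 0): already present, no change. Set: {0, 3}
Event 4 (add i): added. Set: {0, 3, i}
Event 5 (add b): added. Set: {0, 3, b, i}
Event 6 (add 17): added. Set: {0, 17, 3, b, i}
Event 7 (remove b): removed. Set: {0, 17, 3, i}
Event 8 (add 12): added. Set: {0, 12, 17, 3, i}
Event 9 (remove 0): removed. Set: {12, 17, 3, i}

Final set: {12, 17, 3, i} (size 4)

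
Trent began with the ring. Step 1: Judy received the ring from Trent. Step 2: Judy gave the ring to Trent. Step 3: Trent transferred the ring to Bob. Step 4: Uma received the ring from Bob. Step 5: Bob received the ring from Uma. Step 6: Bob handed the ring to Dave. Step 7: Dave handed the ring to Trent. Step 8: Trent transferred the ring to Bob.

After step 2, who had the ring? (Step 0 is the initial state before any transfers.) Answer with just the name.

Answer: Trent

Derivation:
Tracking the ring holder through step 2:
After step 0 (start): Trent
After step 1: Judy
After step 2: Trent

At step 2, the holder is Trent.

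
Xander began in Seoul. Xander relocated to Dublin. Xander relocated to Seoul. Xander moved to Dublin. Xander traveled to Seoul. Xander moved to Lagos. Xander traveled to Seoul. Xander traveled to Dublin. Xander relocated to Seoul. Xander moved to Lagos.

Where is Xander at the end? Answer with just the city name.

Tracking Xander's location:
Start: Xander is in Seoul.
After move 1: Seoul -> Dublin. Xander is in Dublin.
After move 2: Dublin -> Seoul. Xander is in Seoul.
After move 3: Seoul -> Dublin. Xander is in Dublin.
After move 4: Dublin -> Seoul. Xander is in Seoul.
After move 5: Seoul -> Lagos. Xander is in Lagos.
After move 6: Lagos -> Seoul. Xander is in Seoul.
After move 7: Seoul -> Dublin. Xander is in Dublin.
After move 8: Dublin -> Seoul. Xander is in Seoul.
After move 9: Seoul -> Lagos. Xander is in Lagos.

Answer: Lagos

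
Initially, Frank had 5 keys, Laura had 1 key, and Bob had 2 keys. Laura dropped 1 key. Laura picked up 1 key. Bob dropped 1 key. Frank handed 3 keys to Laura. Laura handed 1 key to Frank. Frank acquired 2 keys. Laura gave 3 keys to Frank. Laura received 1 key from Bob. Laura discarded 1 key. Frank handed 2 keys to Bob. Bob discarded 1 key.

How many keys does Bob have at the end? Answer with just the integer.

Tracking counts step by step:
Start: Frank=5, Laura=1, Bob=2
Event 1 (Laura -1): Laura: 1 -> 0. State: Frank=5, Laura=0, Bob=2
Event 2 (Laura +1): Laura: 0 -> 1. State: Frank=5, Laura=1, Bob=2
Event 3 (Bob -1): Bob: 2 -> 1. State: Frank=5, Laura=1, Bob=1
Event 4 (Frank -> Laura, 3): Frank: 5 -> 2, Laura: 1 -> 4. State: Frank=2, Laura=4, Bob=1
Event 5 (Laura -> Frank, 1): Laura: 4 -> 3, Frank: 2 -> 3. State: Frank=3, Laura=3, Bob=1
Event 6 (Frank +2): Frank: 3 -> 5. State: Frank=5, Laura=3, Bob=1
Event 7 (Laura -> Frank, 3): Laura: 3 -> 0, Frank: 5 -> 8. State: Frank=8, Laura=0, Bob=1
Event 8 (Bob -> Laura, 1): Bob: 1 -> 0, Laura: 0 -> 1. State: Frank=8, Laura=1, Bob=0
Event 9 (Laura -1): Laura: 1 -> 0. State: Frank=8, Laura=0, Bob=0
Event 10 (Frank -> Bob, 2): Frank: 8 -> 6, Bob: 0 -> 2. State: Frank=6, Laura=0, Bob=2
Event 11 (Bob -1): Bob: 2 -> 1. State: Frank=6, Laura=0, Bob=1

Bob's final count: 1

Answer: 1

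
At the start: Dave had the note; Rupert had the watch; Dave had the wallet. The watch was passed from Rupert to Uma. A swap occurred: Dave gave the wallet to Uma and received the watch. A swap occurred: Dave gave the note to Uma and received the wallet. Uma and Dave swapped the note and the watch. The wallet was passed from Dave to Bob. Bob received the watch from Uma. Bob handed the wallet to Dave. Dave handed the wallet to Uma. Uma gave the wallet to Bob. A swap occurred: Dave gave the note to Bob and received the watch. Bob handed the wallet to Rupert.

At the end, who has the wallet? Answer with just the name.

Tracking all object holders:
Start: note:Dave, watch:Rupert, wallet:Dave
Event 1 (give watch: Rupert -> Uma). State: note:Dave, watch:Uma, wallet:Dave
Event 2 (swap wallet<->watch: now wallet:Uma, watch:Dave). State: note:Dave, watch:Dave, wallet:Uma
Event 3 (swap note<->wallet: now note:Uma, wallet:Dave). State: note:Uma, watch:Dave, wallet:Dave
Event 4 (swap note<->watch: now note:Dave, watch:Uma). State: note:Dave, watch:Uma, wallet:Dave
Event 5 (give wallet: Dave -> Bob). State: note:Dave, watch:Uma, wallet:Bob
Event 6 (give watch: Uma -> Bob). State: note:Dave, watch:Bob, wallet:Bob
Event 7 (give wallet: Bob -> Dave). State: note:Dave, watch:Bob, wallet:Dave
Event 8 (give wallet: Dave -> Uma). State: note:Dave, watch:Bob, wallet:Uma
Event 9 (give wallet: Uma -> Bob). State: note:Dave, watch:Bob, wallet:Bob
Event 10 (swap note<->watch: now note:Bob, watch:Dave). State: note:Bob, watch:Dave, wallet:Bob
Event 11 (give wallet: Bob -> Rupert). State: note:Bob, watch:Dave, wallet:Rupert

Final state: note:Bob, watch:Dave, wallet:Rupert
The wallet is held by Rupert.

Answer: Rupert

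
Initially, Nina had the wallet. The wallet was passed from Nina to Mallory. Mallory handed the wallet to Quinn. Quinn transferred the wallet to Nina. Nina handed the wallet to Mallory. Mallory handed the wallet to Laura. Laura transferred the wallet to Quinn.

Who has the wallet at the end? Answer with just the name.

Answer: Quinn

Derivation:
Tracking the wallet through each event:
Start: Nina has the wallet.
After event 1: Mallory has the wallet.
After event 2: Quinn has the wallet.
After event 3: Nina has the wallet.
After event 4: Mallory has the wallet.
After event 5: Laura has the wallet.
After event 6: Quinn has the wallet.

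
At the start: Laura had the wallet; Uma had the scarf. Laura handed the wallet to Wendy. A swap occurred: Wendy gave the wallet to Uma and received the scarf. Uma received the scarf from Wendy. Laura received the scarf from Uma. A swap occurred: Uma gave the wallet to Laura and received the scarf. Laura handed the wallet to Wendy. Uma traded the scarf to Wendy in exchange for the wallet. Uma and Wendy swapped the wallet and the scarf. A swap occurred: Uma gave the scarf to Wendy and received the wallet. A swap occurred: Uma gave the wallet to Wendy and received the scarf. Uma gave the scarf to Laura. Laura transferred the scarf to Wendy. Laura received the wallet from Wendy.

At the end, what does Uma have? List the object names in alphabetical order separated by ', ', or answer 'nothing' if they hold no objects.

Answer: nothing

Derivation:
Tracking all object holders:
Start: wallet:Laura, scarf:Uma
Event 1 (give wallet: Laura -> Wendy). State: wallet:Wendy, scarf:Uma
Event 2 (swap wallet<->scarf: now wallet:Uma, scarf:Wendy). State: wallet:Uma, scarf:Wendy
Event 3 (give scarf: Wendy -> Uma). State: wallet:Uma, scarf:Uma
Event 4 (give scarf: Uma -> Laura). State: wallet:Uma, scarf:Laura
Event 5 (swap wallet<->scarf: now wallet:Laura, scarf:Uma). State: wallet:Laura, scarf:Uma
Event 6 (give wallet: Laura -> Wendy). State: wallet:Wendy, scarf:Uma
Event 7 (swap scarf<->wallet: now scarf:Wendy, wallet:Uma). State: wallet:Uma, scarf:Wendy
Event 8 (swap wallet<->scarf: now wallet:Wendy, scarf:Uma). State: wallet:Wendy, scarf:Uma
Event 9 (swap scarf<->wallet: now scarf:Wendy, wallet:Uma). State: wallet:Uma, scarf:Wendy
Event 10 (swap wallet<->scarf: now wallet:Wendy, scarf:Uma). State: wallet:Wendy, scarf:Uma
Event 11 (give scarf: Uma -> Laura). State: wallet:Wendy, scarf:Laura
Event 12 (give scarf: Laura -> Wendy). State: wallet:Wendy, scarf:Wendy
Event 13 (give wallet: Wendy -> Laura). State: wallet:Laura, scarf:Wendy

Final state: wallet:Laura, scarf:Wendy
Uma holds: (nothing).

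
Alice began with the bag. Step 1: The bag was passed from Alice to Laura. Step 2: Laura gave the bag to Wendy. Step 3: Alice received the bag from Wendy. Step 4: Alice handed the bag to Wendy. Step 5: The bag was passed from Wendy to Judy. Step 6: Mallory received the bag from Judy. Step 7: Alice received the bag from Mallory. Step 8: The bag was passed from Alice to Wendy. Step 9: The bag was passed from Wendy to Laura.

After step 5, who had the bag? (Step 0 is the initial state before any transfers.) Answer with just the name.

Tracking the bag holder through step 5:
After step 0 (start): Alice
After step 1: Laura
After step 2: Wendy
After step 3: Alice
After step 4: Wendy
After step 5: Judy

At step 5, the holder is Judy.

Answer: Judy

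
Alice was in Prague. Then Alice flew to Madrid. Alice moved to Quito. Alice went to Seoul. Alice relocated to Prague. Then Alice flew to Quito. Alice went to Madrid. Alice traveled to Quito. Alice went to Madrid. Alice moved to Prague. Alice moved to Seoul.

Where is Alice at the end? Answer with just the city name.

Answer: Seoul

Derivation:
Tracking Alice's location:
Start: Alice is in Prague.
After move 1: Prague -> Madrid. Alice is in Madrid.
After move 2: Madrid -> Quito. Alice is in Quito.
After move 3: Quito -> Seoul. Alice is in Seoul.
After move 4: Seoul -> Prague. Alice is in Prague.
After move 5: Prague -> Quito. Alice is in Quito.
After move 6: Quito -> Madrid. Alice is in Madrid.
After move 7: Madrid -> Quito. Alice is in Quito.
After move 8: Quito -> Madrid. Alice is in Madrid.
After move 9: Madrid -> Prague. Alice is in Prague.
After move 10: Prague -> Seoul. Alice is in Seoul.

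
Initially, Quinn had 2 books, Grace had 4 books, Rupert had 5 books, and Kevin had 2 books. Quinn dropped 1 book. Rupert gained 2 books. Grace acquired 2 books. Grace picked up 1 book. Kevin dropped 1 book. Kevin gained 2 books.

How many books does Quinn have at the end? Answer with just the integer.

Tracking counts step by step:
Start: Quinn=2, Grace=4, Rupert=5, Kevin=2
Event 1 (Quinn -1): Quinn: 2 -> 1. State: Quinn=1, Grace=4, Rupert=5, Kevin=2
Event 2 (Rupert +2): Rupert: 5 -> 7. State: Quinn=1, Grace=4, Rupert=7, Kevin=2
Event 3 (Grace +2): Grace: 4 -> 6. State: Quinn=1, Grace=6, Rupert=7, Kevin=2
Event 4 (Grace +1): Grace: 6 -> 7. State: Quinn=1, Grace=7, Rupert=7, Kevin=2
Event 5 (Kevin -1): Kevin: 2 -> 1. State: Quinn=1, Grace=7, Rupert=7, Kevin=1
Event 6 (Kevin +2): Kevin: 1 -> 3. State: Quinn=1, Grace=7, Rupert=7, Kevin=3

Quinn's final count: 1

Answer: 1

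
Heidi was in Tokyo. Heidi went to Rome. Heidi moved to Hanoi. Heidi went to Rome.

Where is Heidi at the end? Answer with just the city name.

Tracking Heidi's location:
Start: Heidi is in Tokyo.
After move 1: Tokyo -> Rome. Heidi is in Rome.
After move 2: Rome -> Hanoi. Heidi is in Hanoi.
After move 3: Hanoi -> Rome. Heidi is in Rome.

Answer: Rome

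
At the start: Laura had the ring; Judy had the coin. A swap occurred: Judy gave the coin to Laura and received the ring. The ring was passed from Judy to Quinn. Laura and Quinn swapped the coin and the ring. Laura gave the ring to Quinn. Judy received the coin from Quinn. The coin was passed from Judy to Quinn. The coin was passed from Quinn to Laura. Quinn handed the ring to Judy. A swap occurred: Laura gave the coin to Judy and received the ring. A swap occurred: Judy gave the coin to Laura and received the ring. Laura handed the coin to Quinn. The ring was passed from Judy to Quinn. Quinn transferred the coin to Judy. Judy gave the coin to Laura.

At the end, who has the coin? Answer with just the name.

Answer: Laura

Derivation:
Tracking all object holders:
Start: ring:Laura, coin:Judy
Event 1 (swap coin<->ring: now coin:Laura, ring:Judy). State: ring:Judy, coin:Laura
Event 2 (give ring: Judy -> Quinn). State: ring:Quinn, coin:Laura
Event 3 (swap coin<->ring: now coin:Quinn, ring:Laura). State: ring:Laura, coin:Quinn
Event 4 (give ring: Laura -> Quinn). State: ring:Quinn, coin:Quinn
Event 5 (give coin: Quinn -> Judy). State: ring:Quinn, coin:Judy
Event 6 (give coin: Judy -> Quinn). State: ring:Quinn, coin:Quinn
Event 7 (give coin: Quinn -> Laura). State: ring:Quinn, coin:Laura
Event 8 (give ring: Quinn -> Judy). State: ring:Judy, coin:Laura
Event 9 (swap coin<->ring: now coin:Judy, ring:Laura). State: ring:Laura, coin:Judy
Event 10 (swap coin<->ring: now coin:Laura, ring:Judy). State: ring:Judy, coin:Laura
Event 11 (give coin: Laura -> Quinn). State: ring:Judy, coin:Quinn
Event 12 (give ring: Judy -> Quinn). State: ring:Quinn, coin:Quinn
Event 13 (give coin: Quinn -> Judy). State: ring:Quinn, coin:Judy
Event 14 (give coin: Judy -> Laura). State: ring:Quinn, coin:Laura

Final state: ring:Quinn, coin:Laura
The coin is held by Laura.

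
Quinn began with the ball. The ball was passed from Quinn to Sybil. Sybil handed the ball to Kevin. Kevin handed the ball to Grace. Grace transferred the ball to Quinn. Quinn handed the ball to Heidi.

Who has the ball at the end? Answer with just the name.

Tracking the ball through each event:
Start: Quinn has the ball.
After event 1: Sybil has the ball.
After event 2: Kevin has the ball.
After event 3: Grace has the ball.
After event 4: Quinn has the ball.
After event 5: Heidi has the ball.

Answer: Heidi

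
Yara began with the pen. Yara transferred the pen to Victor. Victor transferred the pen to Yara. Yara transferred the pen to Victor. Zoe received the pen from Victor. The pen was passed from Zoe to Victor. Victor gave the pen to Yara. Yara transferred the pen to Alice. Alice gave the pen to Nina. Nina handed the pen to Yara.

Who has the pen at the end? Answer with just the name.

Tracking the pen through each event:
Start: Yara has the pen.
After event 1: Victor has the pen.
After event 2: Yara has the pen.
After event 3: Victor has the pen.
After event 4: Zoe has the pen.
After event 5: Victor has the pen.
After event 6: Yara has the pen.
After event 7: Alice has the pen.
After event 8: Nina has the pen.
After event 9: Yara has the pen.

Answer: Yara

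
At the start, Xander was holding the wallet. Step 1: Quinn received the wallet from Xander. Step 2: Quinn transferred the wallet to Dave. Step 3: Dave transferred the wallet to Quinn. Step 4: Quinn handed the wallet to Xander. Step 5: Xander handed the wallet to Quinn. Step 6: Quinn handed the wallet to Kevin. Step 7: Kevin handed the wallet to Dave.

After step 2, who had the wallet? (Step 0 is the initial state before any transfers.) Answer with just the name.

Answer: Dave

Derivation:
Tracking the wallet holder through step 2:
After step 0 (start): Xander
After step 1: Quinn
After step 2: Dave

At step 2, the holder is Dave.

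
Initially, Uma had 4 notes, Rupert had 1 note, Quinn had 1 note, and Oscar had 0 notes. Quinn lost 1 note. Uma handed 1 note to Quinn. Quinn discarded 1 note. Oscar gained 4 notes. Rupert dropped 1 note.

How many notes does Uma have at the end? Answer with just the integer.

Tracking counts step by step:
Start: Uma=4, Rupert=1, Quinn=1, Oscar=0
Event 1 (Quinn -1): Quinn: 1 -> 0. State: Uma=4, Rupert=1, Quinn=0, Oscar=0
Event 2 (Uma -> Quinn, 1): Uma: 4 -> 3, Quinn: 0 -> 1. State: Uma=3, Rupert=1, Quinn=1, Oscar=0
Event 3 (Quinn -1): Quinn: 1 -> 0. State: Uma=3, Rupert=1, Quinn=0, Oscar=0
Event 4 (Oscar +4): Oscar: 0 -> 4. State: Uma=3, Rupert=1, Quinn=0, Oscar=4
Event 5 (Rupert -1): Rupert: 1 -> 0. State: Uma=3, Rupert=0, Quinn=0, Oscar=4

Uma's final count: 3

Answer: 3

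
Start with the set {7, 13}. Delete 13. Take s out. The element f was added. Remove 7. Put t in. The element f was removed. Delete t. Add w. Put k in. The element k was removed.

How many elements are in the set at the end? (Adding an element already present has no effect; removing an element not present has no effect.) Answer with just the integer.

Tracking the set through each operation:
Start: {13, 7}
Event 1 (remove 13): removed. Set: {7}
Event 2 (remove s): not present, no change. Set: {7}
Event 3 (add f): added. Set: {7, f}
Event 4 (remove 7): removed. Set: {f}
Event 5 (add t): added. Set: {f, t}
Event 6 (remove f): removed. Set: {t}
Event 7 (remove t): removed. Set: {}
Event 8 (add w): added. Set: {w}
Event 9 (add k): added. Set: {k, w}
Event 10 (remove k): removed. Set: {w}

Final set: {w} (size 1)

Answer: 1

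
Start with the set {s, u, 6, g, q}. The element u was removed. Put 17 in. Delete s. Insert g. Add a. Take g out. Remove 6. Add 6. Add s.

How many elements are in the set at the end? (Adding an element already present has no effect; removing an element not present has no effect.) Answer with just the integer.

Answer: 5

Derivation:
Tracking the set through each operation:
Start: {6, g, q, s, u}
Event 1 (remove u): removed. Set: {6, g, q, s}
Event 2 (add 17): added. Set: {17, 6, g, q, s}
Event 3 (remove s): removed. Set: {17, 6, g, q}
Event 4 (add g): already present, no change. Set: {17, 6, g, q}
Event 5 (add a): added. Set: {17, 6, a, g, q}
Event 6 (remove g): removed. Set: {17, 6, a, q}
Event 7 (remove 6): removed. Set: {17, a, q}
Event 8 (add 6): added. Set: {17, 6, a, q}
Event 9 (add s): added. Set: {17, 6, a, q, s}

Final set: {17, 6, a, q, s} (size 5)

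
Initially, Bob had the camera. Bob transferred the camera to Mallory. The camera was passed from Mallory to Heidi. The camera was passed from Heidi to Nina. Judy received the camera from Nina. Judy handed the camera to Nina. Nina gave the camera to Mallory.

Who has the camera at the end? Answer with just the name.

Tracking the camera through each event:
Start: Bob has the camera.
After event 1: Mallory has the camera.
After event 2: Heidi has the camera.
After event 3: Nina has the camera.
After event 4: Judy has the camera.
After event 5: Nina has the camera.
After event 6: Mallory has the camera.

Answer: Mallory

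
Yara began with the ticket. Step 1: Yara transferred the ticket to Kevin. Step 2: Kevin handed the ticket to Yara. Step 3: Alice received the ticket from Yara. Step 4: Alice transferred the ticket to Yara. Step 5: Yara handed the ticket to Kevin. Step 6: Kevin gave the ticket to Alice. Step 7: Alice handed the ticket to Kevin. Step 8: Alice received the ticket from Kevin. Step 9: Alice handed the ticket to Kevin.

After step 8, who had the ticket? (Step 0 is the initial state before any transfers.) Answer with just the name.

Answer: Alice

Derivation:
Tracking the ticket holder through step 8:
After step 0 (start): Yara
After step 1: Kevin
After step 2: Yara
After step 3: Alice
After step 4: Yara
After step 5: Kevin
After step 6: Alice
After step 7: Kevin
After step 8: Alice

At step 8, the holder is Alice.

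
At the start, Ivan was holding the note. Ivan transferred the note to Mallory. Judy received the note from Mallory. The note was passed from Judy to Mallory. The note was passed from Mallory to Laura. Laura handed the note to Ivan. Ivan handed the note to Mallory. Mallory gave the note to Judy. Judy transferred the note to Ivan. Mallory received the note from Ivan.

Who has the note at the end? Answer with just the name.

Tracking the note through each event:
Start: Ivan has the note.
After event 1: Mallory has the note.
After event 2: Judy has the note.
After event 3: Mallory has the note.
After event 4: Laura has the note.
After event 5: Ivan has the note.
After event 6: Mallory has the note.
After event 7: Judy has the note.
After event 8: Ivan has the note.
After event 9: Mallory has the note.

Answer: Mallory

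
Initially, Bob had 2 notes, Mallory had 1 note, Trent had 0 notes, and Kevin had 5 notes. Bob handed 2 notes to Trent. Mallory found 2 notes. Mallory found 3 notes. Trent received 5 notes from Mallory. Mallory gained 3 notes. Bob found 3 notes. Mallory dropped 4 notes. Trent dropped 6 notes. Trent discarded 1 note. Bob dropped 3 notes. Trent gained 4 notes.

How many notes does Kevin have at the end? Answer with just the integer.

Tracking counts step by step:
Start: Bob=2, Mallory=1, Trent=0, Kevin=5
Event 1 (Bob -> Trent, 2): Bob: 2 -> 0, Trent: 0 -> 2. State: Bob=0, Mallory=1, Trent=2, Kevin=5
Event 2 (Mallory +2): Mallory: 1 -> 3. State: Bob=0, Mallory=3, Trent=2, Kevin=5
Event 3 (Mallory +3): Mallory: 3 -> 6. State: Bob=0, Mallory=6, Trent=2, Kevin=5
Event 4 (Mallory -> Trent, 5): Mallory: 6 -> 1, Trent: 2 -> 7. State: Bob=0, Mallory=1, Trent=7, Kevin=5
Event 5 (Mallory +3): Mallory: 1 -> 4. State: Bob=0, Mallory=4, Trent=7, Kevin=5
Event 6 (Bob +3): Bob: 0 -> 3. State: Bob=3, Mallory=4, Trent=7, Kevin=5
Event 7 (Mallory -4): Mallory: 4 -> 0. State: Bob=3, Mallory=0, Trent=7, Kevin=5
Event 8 (Trent -6): Trent: 7 -> 1. State: Bob=3, Mallory=0, Trent=1, Kevin=5
Event 9 (Trent -1): Trent: 1 -> 0. State: Bob=3, Mallory=0, Trent=0, Kevin=5
Event 10 (Bob -3): Bob: 3 -> 0. State: Bob=0, Mallory=0, Trent=0, Kevin=5
Event 11 (Trent +4): Trent: 0 -> 4. State: Bob=0, Mallory=0, Trent=4, Kevin=5

Kevin's final count: 5

Answer: 5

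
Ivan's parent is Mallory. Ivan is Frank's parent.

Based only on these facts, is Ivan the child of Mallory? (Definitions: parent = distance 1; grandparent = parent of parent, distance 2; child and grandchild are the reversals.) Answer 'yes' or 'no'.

Reconstructing the parent chain from the given facts:
  Mallory -> Ivan -> Frank
(each arrow means 'parent of the next')
Positions in the chain (0 = top):
  position of Mallory: 0
  position of Ivan: 1
  position of Frank: 2

Ivan is at position 1, Mallory is at position 0; signed distance (j - i) = -1.
'child' requires j - i = -1. Actual distance is -1, so the relation HOLDS.

Answer: yes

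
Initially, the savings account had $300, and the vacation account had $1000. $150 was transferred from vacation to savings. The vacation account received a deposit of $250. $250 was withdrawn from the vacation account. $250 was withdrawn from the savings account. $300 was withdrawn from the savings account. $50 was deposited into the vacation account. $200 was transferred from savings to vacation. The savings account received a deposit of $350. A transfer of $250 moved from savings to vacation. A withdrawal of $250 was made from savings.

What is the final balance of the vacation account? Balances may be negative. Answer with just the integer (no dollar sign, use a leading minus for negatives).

Tracking account balances step by step:
Start: savings=300, vacation=1000
Event 1 (transfer 150 vacation -> savings): vacation: 1000 - 150 = 850, savings: 300 + 150 = 450. Balances: savings=450, vacation=850
Event 2 (deposit 250 to vacation): vacation: 850 + 250 = 1100. Balances: savings=450, vacation=1100
Event 3 (withdraw 250 from vacation): vacation: 1100 - 250 = 850. Balances: savings=450, vacation=850
Event 4 (withdraw 250 from savings): savings: 450 - 250 = 200. Balances: savings=200, vacation=850
Event 5 (withdraw 300 from savings): savings: 200 - 300 = -100. Balances: savings=-100, vacation=850
Event 6 (deposit 50 to vacation): vacation: 850 + 50 = 900. Balances: savings=-100, vacation=900
Event 7 (transfer 200 savings -> vacation): savings: -100 - 200 = -300, vacation: 900 + 200 = 1100. Balances: savings=-300, vacation=1100
Event 8 (deposit 350 to savings): savings: -300 + 350 = 50. Balances: savings=50, vacation=1100
Event 9 (transfer 250 savings -> vacation): savings: 50 - 250 = -200, vacation: 1100 + 250 = 1350. Balances: savings=-200, vacation=1350
Event 10 (withdraw 250 from savings): savings: -200 - 250 = -450. Balances: savings=-450, vacation=1350

Final balance of vacation: 1350

Answer: 1350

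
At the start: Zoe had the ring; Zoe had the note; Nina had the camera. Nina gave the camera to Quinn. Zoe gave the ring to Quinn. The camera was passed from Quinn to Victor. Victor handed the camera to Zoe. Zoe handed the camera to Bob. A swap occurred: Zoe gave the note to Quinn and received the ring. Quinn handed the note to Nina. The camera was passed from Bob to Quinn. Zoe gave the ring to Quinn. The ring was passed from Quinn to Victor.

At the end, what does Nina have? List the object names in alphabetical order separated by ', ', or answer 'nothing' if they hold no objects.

Tracking all object holders:
Start: ring:Zoe, note:Zoe, camera:Nina
Event 1 (give camera: Nina -> Quinn). State: ring:Zoe, note:Zoe, camera:Quinn
Event 2 (give ring: Zoe -> Quinn). State: ring:Quinn, note:Zoe, camera:Quinn
Event 3 (give camera: Quinn -> Victor). State: ring:Quinn, note:Zoe, camera:Victor
Event 4 (give camera: Victor -> Zoe). State: ring:Quinn, note:Zoe, camera:Zoe
Event 5 (give camera: Zoe -> Bob). State: ring:Quinn, note:Zoe, camera:Bob
Event 6 (swap note<->ring: now note:Quinn, ring:Zoe). State: ring:Zoe, note:Quinn, camera:Bob
Event 7 (give note: Quinn -> Nina). State: ring:Zoe, note:Nina, camera:Bob
Event 8 (give camera: Bob -> Quinn). State: ring:Zoe, note:Nina, camera:Quinn
Event 9 (give ring: Zoe -> Quinn). State: ring:Quinn, note:Nina, camera:Quinn
Event 10 (give ring: Quinn -> Victor). State: ring:Victor, note:Nina, camera:Quinn

Final state: ring:Victor, note:Nina, camera:Quinn
Nina holds: note.

Answer: note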